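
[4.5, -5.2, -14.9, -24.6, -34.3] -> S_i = 4.50 + -9.70*i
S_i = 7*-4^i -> [7, -28, 112, -448, 1792]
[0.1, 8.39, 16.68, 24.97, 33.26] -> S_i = 0.10 + 8.29*i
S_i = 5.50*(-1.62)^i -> [5.5, -8.91, 14.43, -23.38, 37.88]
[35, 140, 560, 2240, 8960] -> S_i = 35*4^i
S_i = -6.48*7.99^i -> [-6.48, -51.78, -413.68, -3305.33, -26409.62]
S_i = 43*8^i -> [43, 344, 2752, 22016, 176128]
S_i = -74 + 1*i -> [-74, -73, -72, -71, -70]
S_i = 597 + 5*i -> [597, 602, 607, 612, 617]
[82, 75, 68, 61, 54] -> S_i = 82 + -7*i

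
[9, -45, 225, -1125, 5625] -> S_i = 9*-5^i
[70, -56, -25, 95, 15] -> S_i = Random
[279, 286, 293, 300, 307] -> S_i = 279 + 7*i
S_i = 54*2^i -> [54, 108, 216, 432, 864]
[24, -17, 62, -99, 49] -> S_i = Random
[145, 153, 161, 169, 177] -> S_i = 145 + 8*i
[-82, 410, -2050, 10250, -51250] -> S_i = -82*-5^i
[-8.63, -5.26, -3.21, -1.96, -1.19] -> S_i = -8.63*0.61^i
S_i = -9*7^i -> [-9, -63, -441, -3087, -21609]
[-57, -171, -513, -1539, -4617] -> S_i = -57*3^i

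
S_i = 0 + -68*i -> [0, -68, -136, -204, -272]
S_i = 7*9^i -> [7, 63, 567, 5103, 45927]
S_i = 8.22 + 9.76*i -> [8.22, 17.98, 27.74, 37.5, 47.26]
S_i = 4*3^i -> [4, 12, 36, 108, 324]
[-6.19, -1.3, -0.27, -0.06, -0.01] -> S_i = -6.19*0.21^i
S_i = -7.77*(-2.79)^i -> [-7.77, 21.68, -60.48, 168.75, -470.8]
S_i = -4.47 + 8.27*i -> [-4.47, 3.8, 12.07, 20.34, 28.61]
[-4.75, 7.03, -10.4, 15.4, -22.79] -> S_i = -4.75*(-1.48)^i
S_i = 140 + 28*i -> [140, 168, 196, 224, 252]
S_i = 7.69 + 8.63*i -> [7.69, 16.32, 24.95, 33.58, 42.21]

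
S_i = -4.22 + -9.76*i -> [-4.22, -13.98, -23.74, -33.5, -43.26]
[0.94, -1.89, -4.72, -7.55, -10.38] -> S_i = 0.94 + -2.83*i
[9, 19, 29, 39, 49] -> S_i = 9 + 10*i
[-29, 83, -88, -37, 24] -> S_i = Random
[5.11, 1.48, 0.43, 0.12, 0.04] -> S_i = 5.11*0.29^i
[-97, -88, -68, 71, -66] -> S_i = Random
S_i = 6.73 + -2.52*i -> [6.73, 4.21, 1.69, -0.83, -3.35]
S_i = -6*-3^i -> [-6, 18, -54, 162, -486]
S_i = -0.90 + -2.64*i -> [-0.9, -3.54, -6.18, -8.82, -11.46]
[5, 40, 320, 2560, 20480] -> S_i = 5*8^i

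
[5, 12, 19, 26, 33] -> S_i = 5 + 7*i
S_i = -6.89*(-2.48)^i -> [-6.89, 17.09, -42.38, 105.09, -260.63]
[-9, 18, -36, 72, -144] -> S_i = -9*-2^i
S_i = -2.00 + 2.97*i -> [-2.0, 0.97, 3.94, 6.91, 9.88]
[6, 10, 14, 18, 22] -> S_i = 6 + 4*i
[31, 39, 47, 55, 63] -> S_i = 31 + 8*i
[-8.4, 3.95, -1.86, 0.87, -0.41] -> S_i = -8.40*(-0.47)^i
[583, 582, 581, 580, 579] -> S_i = 583 + -1*i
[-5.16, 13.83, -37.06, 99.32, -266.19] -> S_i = -5.16*(-2.68)^i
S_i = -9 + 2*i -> [-9, -7, -5, -3, -1]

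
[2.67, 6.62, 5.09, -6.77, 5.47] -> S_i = Random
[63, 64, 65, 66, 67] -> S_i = 63 + 1*i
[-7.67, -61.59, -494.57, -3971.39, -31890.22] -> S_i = -7.67*8.03^i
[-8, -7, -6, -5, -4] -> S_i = -8 + 1*i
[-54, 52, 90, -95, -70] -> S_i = Random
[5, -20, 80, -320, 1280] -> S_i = 5*-4^i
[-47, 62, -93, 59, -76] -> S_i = Random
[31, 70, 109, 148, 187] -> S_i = 31 + 39*i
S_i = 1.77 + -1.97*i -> [1.77, -0.2, -2.17, -4.14, -6.11]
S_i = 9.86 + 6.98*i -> [9.86, 16.84, 23.82, 30.8, 37.78]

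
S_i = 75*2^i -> [75, 150, 300, 600, 1200]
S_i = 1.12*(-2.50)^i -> [1.12, -2.8, 7.0, -17.5, 43.75]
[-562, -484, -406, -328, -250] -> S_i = -562 + 78*i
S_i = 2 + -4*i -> [2, -2, -6, -10, -14]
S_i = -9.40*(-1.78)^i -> [-9.4, 16.73, -29.78, 53.01, -94.36]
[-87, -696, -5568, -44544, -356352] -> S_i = -87*8^i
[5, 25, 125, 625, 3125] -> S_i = 5*5^i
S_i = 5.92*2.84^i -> [5.92, 16.81, 47.75, 135.61, 385.12]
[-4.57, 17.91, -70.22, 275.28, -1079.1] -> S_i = -4.57*(-3.92)^i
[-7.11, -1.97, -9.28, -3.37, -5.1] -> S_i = Random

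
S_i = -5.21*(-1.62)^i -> [-5.21, 8.44, -13.67, 22.15, -35.88]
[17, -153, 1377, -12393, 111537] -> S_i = 17*-9^i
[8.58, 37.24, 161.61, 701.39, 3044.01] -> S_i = 8.58*4.34^i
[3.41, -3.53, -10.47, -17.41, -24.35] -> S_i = 3.41 + -6.94*i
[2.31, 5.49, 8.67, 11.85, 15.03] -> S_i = 2.31 + 3.18*i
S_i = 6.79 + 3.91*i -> [6.79, 10.7, 14.61, 18.52, 22.43]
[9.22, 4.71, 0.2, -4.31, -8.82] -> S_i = 9.22 + -4.51*i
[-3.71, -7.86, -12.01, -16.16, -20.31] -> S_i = -3.71 + -4.15*i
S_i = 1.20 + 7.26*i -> [1.2, 8.46, 15.72, 22.98, 30.24]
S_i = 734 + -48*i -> [734, 686, 638, 590, 542]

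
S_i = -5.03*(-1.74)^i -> [-5.03, 8.75, -15.23, 26.5, -46.11]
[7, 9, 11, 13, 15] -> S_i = 7 + 2*i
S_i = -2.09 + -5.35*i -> [-2.09, -7.44, -12.79, -18.14, -23.49]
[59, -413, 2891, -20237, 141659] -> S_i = 59*-7^i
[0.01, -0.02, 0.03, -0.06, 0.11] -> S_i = 0.01*(-1.83)^i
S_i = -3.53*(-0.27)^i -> [-3.53, 0.95, -0.26, 0.07, -0.02]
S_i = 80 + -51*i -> [80, 29, -22, -73, -124]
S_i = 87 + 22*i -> [87, 109, 131, 153, 175]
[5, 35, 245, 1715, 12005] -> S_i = 5*7^i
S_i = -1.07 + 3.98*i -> [-1.07, 2.91, 6.89, 10.87, 14.85]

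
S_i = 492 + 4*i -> [492, 496, 500, 504, 508]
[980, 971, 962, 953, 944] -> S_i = 980 + -9*i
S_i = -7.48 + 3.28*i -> [-7.48, -4.2, -0.92, 2.36, 5.64]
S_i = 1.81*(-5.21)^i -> [1.81, -9.43, 49.13, -255.97, 1333.61]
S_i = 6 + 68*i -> [6, 74, 142, 210, 278]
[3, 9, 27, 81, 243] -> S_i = 3*3^i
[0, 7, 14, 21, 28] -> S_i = 0 + 7*i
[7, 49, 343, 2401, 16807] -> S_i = 7*7^i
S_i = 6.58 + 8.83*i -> [6.58, 15.41, 24.24, 33.07, 41.9]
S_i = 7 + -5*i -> [7, 2, -3, -8, -13]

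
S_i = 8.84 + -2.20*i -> [8.84, 6.64, 4.44, 2.24, 0.04]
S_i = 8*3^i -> [8, 24, 72, 216, 648]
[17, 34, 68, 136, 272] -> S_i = 17*2^i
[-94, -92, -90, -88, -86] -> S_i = -94 + 2*i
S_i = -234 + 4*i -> [-234, -230, -226, -222, -218]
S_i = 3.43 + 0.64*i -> [3.43, 4.07, 4.71, 5.35, 5.99]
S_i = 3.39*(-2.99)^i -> [3.39, -10.14, 30.31, -90.62, 270.95]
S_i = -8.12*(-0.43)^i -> [-8.12, 3.49, -1.5, 0.65, -0.28]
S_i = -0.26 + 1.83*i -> [-0.26, 1.57, 3.4, 5.23, 7.06]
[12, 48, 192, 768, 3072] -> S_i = 12*4^i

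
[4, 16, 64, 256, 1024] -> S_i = 4*4^i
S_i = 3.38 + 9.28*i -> [3.38, 12.66, 21.94, 31.22, 40.5]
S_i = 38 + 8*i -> [38, 46, 54, 62, 70]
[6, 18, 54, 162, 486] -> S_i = 6*3^i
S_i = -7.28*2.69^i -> [-7.28, -19.58, -52.68, -141.71, -381.19]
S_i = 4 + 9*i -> [4, 13, 22, 31, 40]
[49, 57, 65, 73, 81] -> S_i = 49 + 8*i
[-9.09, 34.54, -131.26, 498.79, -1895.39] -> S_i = -9.09*(-3.80)^i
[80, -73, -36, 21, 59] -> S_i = Random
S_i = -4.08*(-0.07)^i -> [-4.08, 0.29, -0.02, 0.0, -0.0]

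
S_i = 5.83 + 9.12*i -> [5.83, 14.95, 24.07, 33.19, 42.31]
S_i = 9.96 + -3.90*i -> [9.96, 6.06, 2.16, -1.74, -5.64]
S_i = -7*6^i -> [-7, -42, -252, -1512, -9072]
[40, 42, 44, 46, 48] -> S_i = 40 + 2*i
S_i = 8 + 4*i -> [8, 12, 16, 20, 24]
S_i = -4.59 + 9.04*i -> [-4.59, 4.45, 13.49, 22.53, 31.57]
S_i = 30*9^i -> [30, 270, 2430, 21870, 196830]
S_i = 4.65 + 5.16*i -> [4.65, 9.81, 14.97, 20.13, 25.29]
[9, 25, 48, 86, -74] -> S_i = Random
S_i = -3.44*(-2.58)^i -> [-3.44, 8.88, -22.9, 59.08, -152.42]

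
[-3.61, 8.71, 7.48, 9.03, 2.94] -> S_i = Random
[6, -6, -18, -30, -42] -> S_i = 6 + -12*i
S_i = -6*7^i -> [-6, -42, -294, -2058, -14406]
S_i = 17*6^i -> [17, 102, 612, 3672, 22032]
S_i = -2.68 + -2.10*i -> [-2.68, -4.78, -6.88, -8.98, -11.08]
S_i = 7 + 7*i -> [7, 14, 21, 28, 35]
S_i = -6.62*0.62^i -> [-6.62, -4.1, -2.54, -1.58, -0.98]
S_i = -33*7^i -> [-33, -231, -1617, -11319, -79233]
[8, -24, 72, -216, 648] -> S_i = 8*-3^i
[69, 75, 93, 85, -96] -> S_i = Random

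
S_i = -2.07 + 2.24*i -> [-2.07, 0.17, 2.41, 4.65, 6.89]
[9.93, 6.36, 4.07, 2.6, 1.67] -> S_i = 9.93*0.64^i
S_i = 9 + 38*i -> [9, 47, 85, 123, 161]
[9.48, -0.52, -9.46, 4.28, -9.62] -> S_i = Random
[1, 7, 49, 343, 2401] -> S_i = 1*7^i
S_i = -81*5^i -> [-81, -405, -2025, -10125, -50625]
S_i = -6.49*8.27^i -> [-6.49, -53.67, -443.87, -3670.8, -30357.55]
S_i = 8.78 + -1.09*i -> [8.78, 7.69, 6.6, 5.51, 4.42]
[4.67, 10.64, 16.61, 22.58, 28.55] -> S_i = 4.67 + 5.97*i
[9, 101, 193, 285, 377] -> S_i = 9 + 92*i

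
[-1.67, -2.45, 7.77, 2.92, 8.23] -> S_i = Random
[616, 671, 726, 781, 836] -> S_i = 616 + 55*i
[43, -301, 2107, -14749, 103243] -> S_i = 43*-7^i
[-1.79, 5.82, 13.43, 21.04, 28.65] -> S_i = -1.79 + 7.61*i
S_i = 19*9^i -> [19, 171, 1539, 13851, 124659]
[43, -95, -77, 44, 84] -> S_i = Random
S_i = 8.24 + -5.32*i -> [8.24, 2.92, -2.4, -7.72, -13.04]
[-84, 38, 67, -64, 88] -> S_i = Random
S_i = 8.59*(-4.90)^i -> [8.59, -42.09, 206.25, -1010.6, 4951.96]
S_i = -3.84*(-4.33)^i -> [-3.84, 16.63, -72.0, 311.74, -1349.84]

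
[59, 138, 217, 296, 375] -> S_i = 59 + 79*i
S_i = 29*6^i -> [29, 174, 1044, 6264, 37584]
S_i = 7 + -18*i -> [7, -11, -29, -47, -65]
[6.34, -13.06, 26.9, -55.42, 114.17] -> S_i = 6.34*(-2.06)^i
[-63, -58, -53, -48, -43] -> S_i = -63 + 5*i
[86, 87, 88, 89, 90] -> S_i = 86 + 1*i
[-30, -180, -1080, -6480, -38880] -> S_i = -30*6^i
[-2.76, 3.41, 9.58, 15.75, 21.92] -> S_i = -2.76 + 6.17*i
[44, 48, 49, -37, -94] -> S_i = Random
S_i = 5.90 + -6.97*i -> [5.9, -1.07, -8.04, -15.01, -21.98]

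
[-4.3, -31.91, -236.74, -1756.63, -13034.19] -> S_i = -4.30*7.42^i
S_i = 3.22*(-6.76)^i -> [3.22, -21.77, 147.15, -994.71, 6724.23]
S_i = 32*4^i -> [32, 128, 512, 2048, 8192]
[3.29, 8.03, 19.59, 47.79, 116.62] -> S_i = 3.29*2.44^i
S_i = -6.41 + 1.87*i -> [-6.41, -4.54, -2.67, -0.8, 1.07]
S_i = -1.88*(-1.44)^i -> [-1.88, 2.71, -3.9, 5.61, -8.08]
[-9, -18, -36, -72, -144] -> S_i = -9*2^i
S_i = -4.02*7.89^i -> [-4.02, -31.72, -250.25, -1974.5, -15578.8]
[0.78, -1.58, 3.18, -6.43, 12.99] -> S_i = 0.78*(-2.02)^i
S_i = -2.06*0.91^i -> [-2.06, -1.87, -1.71, -1.55, -1.41]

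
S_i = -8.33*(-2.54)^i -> [-8.33, 21.16, -53.74, 136.5, -346.72]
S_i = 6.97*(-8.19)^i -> [6.97, -57.08, 467.52, -3828.99, 31359.45]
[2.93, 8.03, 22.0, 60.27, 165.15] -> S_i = 2.93*2.74^i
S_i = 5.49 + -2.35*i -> [5.49, 3.14, 0.79, -1.56, -3.91]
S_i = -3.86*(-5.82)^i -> [-3.86, 22.47, -130.75, 760.95, -4428.73]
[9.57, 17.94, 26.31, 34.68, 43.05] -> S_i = 9.57 + 8.37*i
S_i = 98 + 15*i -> [98, 113, 128, 143, 158]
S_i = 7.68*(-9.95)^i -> [7.68, -76.42, 760.34, -7565.38, 75275.48]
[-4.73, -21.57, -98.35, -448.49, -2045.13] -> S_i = -4.73*4.56^i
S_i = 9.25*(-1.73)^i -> [9.25, -16.0, 27.68, -47.89, 82.86]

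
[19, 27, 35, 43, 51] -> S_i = 19 + 8*i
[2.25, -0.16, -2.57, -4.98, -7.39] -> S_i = 2.25 + -2.41*i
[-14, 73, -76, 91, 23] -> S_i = Random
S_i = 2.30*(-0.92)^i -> [2.3, -2.12, 1.95, -1.79, 1.65]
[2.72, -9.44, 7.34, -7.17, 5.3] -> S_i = Random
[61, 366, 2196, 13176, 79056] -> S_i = 61*6^i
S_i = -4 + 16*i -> [-4, 12, 28, 44, 60]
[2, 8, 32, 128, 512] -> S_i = 2*4^i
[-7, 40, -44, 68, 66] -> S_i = Random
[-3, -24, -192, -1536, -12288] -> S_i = -3*8^i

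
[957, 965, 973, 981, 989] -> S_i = 957 + 8*i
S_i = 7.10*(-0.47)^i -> [7.1, -3.34, 1.57, -0.74, 0.35]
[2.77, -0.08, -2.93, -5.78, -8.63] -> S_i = 2.77 + -2.85*i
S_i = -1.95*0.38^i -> [-1.95, -0.74, -0.28, -0.11, -0.04]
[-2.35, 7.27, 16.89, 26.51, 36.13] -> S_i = -2.35 + 9.62*i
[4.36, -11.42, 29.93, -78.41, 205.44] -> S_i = 4.36*(-2.62)^i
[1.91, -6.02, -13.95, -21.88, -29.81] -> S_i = 1.91 + -7.93*i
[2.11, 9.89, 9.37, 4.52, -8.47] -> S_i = Random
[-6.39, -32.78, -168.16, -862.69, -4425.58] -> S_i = -6.39*5.13^i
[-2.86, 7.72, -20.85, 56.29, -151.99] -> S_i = -2.86*(-2.70)^i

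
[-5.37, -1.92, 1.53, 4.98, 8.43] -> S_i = -5.37 + 3.45*i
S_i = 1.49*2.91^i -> [1.49, 4.34, 12.62, 36.72, 106.85]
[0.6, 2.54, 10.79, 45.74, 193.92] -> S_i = 0.60*4.24^i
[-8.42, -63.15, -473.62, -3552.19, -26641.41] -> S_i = -8.42*7.50^i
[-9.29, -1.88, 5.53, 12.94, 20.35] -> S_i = -9.29 + 7.41*i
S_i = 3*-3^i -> [3, -9, 27, -81, 243]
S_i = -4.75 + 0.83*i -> [-4.75, -3.92, -3.09, -2.26, -1.43]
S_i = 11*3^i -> [11, 33, 99, 297, 891]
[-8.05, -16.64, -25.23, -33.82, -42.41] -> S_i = -8.05 + -8.59*i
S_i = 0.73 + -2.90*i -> [0.73, -2.17, -5.07, -7.97, -10.87]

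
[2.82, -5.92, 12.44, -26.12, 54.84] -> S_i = 2.82*(-2.10)^i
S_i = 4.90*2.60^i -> [4.9, 12.74, 33.12, 86.12, 223.92]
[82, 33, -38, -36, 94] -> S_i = Random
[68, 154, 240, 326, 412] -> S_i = 68 + 86*i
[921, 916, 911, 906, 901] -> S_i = 921 + -5*i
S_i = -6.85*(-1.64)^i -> [-6.85, 11.23, -18.42, 30.21, -49.55]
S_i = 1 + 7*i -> [1, 8, 15, 22, 29]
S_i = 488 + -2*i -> [488, 486, 484, 482, 480]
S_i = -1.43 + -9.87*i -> [-1.43, -11.3, -21.17, -31.04, -40.91]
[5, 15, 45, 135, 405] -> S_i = 5*3^i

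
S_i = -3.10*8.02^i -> [-3.1, -24.86, -199.39, -1599.13, -12825.05]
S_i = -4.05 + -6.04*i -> [-4.05, -10.09, -16.13, -22.17, -28.21]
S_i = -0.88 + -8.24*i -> [-0.88, -9.12, -17.36, -25.6, -33.84]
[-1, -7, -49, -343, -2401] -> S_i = -1*7^i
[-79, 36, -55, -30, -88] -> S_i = Random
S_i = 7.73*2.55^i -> [7.73, 19.71, 50.26, 128.17, 326.84]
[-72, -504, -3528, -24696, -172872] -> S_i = -72*7^i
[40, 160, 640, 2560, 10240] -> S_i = 40*4^i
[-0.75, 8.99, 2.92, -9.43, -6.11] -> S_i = Random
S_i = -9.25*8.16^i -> [-9.25, -75.48, -615.92, -5025.88, -41011.19]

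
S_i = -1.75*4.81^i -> [-1.75, -8.42, -40.49, -194.75, -936.74]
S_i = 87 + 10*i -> [87, 97, 107, 117, 127]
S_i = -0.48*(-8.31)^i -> [-0.48, 3.99, -33.15, 275.45, -2289.0]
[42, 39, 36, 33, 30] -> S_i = 42 + -3*i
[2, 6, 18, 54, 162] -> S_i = 2*3^i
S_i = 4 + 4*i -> [4, 8, 12, 16, 20]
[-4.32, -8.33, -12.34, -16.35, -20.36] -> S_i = -4.32 + -4.01*i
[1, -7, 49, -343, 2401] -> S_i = 1*-7^i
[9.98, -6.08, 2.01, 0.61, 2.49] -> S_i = Random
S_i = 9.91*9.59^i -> [9.91, 95.04, 911.4, 8740.36, 83820.08]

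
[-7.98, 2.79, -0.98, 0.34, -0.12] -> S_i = -7.98*(-0.35)^i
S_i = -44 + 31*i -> [-44, -13, 18, 49, 80]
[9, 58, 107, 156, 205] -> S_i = 9 + 49*i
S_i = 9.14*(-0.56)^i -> [9.14, -5.12, 2.87, -1.61, 0.9]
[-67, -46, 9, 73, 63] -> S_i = Random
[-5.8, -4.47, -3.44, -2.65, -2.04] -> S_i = -5.80*0.77^i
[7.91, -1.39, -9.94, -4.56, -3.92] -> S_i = Random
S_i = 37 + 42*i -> [37, 79, 121, 163, 205]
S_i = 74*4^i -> [74, 296, 1184, 4736, 18944]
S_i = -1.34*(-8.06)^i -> [-1.34, 10.8, -87.05, 701.63, -5655.16]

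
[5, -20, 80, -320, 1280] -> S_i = 5*-4^i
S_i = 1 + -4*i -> [1, -3, -7, -11, -15]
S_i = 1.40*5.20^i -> [1.4, 7.28, 37.86, 196.85, 1023.63]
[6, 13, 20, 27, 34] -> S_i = 6 + 7*i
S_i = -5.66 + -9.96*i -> [-5.66, -15.62, -25.58, -35.54, -45.5]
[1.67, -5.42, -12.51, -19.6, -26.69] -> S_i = 1.67 + -7.09*i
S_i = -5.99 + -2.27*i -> [-5.99, -8.26, -10.53, -12.8, -15.07]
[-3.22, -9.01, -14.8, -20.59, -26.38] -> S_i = -3.22 + -5.79*i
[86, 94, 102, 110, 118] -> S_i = 86 + 8*i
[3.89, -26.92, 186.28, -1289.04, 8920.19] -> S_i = 3.89*(-6.92)^i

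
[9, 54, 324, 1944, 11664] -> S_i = 9*6^i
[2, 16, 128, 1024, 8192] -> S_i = 2*8^i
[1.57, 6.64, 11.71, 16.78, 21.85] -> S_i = 1.57 + 5.07*i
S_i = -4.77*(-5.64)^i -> [-4.77, 26.9, -151.73, 855.77, -4826.53]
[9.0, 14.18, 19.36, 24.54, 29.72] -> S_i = 9.00 + 5.18*i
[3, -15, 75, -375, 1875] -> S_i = 3*-5^i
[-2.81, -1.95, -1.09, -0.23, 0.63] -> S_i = -2.81 + 0.86*i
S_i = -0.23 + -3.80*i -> [-0.23, -4.03, -7.83, -11.63, -15.43]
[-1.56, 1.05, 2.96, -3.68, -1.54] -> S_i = Random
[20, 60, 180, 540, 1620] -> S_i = 20*3^i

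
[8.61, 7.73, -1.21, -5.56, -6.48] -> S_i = Random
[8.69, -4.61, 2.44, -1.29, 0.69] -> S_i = 8.69*(-0.53)^i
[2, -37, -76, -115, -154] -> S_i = 2 + -39*i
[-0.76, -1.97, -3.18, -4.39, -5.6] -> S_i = -0.76 + -1.21*i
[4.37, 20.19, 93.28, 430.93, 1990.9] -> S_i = 4.37*4.62^i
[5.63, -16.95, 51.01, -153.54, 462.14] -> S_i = 5.63*(-3.01)^i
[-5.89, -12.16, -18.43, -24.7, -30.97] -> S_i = -5.89 + -6.27*i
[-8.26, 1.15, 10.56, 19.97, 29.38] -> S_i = -8.26 + 9.41*i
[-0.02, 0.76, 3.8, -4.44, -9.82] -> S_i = Random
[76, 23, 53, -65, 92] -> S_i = Random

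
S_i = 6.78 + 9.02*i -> [6.78, 15.8, 24.82, 33.84, 42.86]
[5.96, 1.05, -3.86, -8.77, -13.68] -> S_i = 5.96 + -4.91*i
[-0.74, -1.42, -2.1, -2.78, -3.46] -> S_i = -0.74 + -0.68*i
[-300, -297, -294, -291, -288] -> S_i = -300 + 3*i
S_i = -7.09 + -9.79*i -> [-7.09, -16.88, -26.67, -36.46, -46.25]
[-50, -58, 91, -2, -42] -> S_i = Random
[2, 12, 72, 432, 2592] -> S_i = 2*6^i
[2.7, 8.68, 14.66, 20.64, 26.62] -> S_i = 2.70 + 5.98*i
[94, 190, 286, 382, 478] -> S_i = 94 + 96*i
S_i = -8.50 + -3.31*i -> [-8.5, -11.81, -15.12, -18.43, -21.74]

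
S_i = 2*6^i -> [2, 12, 72, 432, 2592]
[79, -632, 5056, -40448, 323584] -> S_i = 79*-8^i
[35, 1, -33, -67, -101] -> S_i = 35 + -34*i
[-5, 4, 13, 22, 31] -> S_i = -5 + 9*i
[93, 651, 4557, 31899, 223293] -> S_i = 93*7^i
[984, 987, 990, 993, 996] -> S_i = 984 + 3*i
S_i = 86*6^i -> [86, 516, 3096, 18576, 111456]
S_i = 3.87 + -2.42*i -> [3.87, 1.45, -0.97, -3.39, -5.81]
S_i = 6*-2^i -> [6, -12, 24, -48, 96]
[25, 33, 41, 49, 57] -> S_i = 25 + 8*i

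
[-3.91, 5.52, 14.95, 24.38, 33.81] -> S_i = -3.91 + 9.43*i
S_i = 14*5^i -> [14, 70, 350, 1750, 8750]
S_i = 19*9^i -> [19, 171, 1539, 13851, 124659]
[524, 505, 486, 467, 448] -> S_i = 524 + -19*i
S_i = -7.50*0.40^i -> [-7.5, -3.0, -1.2, -0.48, -0.19]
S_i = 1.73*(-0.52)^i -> [1.73, -0.9, 0.47, -0.24, 0.13]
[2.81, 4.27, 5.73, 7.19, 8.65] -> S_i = 2.81 + 1.46*i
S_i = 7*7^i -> [7, 49, 343, 2401, 16807]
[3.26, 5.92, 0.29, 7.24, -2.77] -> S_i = Random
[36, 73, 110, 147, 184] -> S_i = 36 + 37*i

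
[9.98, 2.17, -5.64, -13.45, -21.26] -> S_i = 9.98 + -7.81*i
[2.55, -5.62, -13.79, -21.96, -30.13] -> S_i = 2.55 + -8.17*i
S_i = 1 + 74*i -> [1, 75, 149, 223, 297]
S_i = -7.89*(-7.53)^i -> [-7.89, 59.41, -447.37, 3368.7, -25366.29]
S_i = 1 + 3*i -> [1, 4, 7, 10, 13]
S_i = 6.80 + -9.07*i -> [6.8, -2.27, -11.34, -20.41, -29.48]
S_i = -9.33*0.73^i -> [-9.33, -6.81, -4.97, -3.63, -2.65]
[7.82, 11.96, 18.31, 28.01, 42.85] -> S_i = 7.82*1.53^i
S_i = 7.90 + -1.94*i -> [7.9, 5.96, 4.02, 2.08, 0.14]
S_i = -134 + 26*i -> [-134, -108, -82, -56, -30]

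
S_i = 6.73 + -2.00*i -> [6.73, 4.73, 2.73, 0.73, -1.27]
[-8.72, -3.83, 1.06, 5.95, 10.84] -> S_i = -8.72 + 4.89*i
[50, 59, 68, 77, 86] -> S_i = 50 + 9*i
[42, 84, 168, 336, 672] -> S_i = 42*2^i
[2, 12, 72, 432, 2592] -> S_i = 2*6^i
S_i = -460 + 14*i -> [-460, -446, -432, -418, -404]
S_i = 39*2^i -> [39, 78, 156, 312, 624]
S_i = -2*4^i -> [-2, -8, -32, -128, -512]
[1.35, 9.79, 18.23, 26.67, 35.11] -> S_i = 1.35 + 8.44*i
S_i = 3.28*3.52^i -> [3.28, 11.55, 40.64, 143.05, 503.55]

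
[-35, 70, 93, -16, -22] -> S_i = Random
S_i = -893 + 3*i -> [-893, -890, -887, -884, -881]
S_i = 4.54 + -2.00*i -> [4.54, 2.54, 0.54, -1.46, -3.46]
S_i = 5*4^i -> [5, 20, 80, 320, 1280]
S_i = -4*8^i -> [-4, -32, -256, -2048, -16384]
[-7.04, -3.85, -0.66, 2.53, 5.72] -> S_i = -7.04 + 3.19*i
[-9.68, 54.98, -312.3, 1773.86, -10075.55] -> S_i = -9.68*(-5.68)^i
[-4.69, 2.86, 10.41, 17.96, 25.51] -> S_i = -4.69 + 7.55*i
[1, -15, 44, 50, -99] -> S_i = Random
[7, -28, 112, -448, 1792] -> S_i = 7*-4^i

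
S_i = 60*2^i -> [60, 120, 240, 480, 960]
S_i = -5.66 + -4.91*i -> [-5.66, -10.57, -15.48, -20.39, -25.3]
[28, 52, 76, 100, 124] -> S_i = 28 + 24*i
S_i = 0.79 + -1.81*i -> [0.79, -1.02, -2.83, -4.64, -6.45]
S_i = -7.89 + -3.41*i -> [-7.89, -11.3, -14.71, -18.12, -21.53]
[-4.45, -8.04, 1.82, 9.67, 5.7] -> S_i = Random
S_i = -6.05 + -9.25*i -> [-6.05, -15.3, -24.55, -33.8, -43.05]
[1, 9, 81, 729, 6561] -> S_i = 1*9^i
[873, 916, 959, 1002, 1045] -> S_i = 873 + 43*i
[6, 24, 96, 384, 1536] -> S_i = 6*4^i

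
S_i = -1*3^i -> [-1, -3, -9, -27, -81]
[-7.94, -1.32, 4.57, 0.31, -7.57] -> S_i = Random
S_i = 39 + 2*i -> [39, 41, 43, 45, 47]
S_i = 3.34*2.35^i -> [3.34, 7.85, 18.45, 43.35, 101.86]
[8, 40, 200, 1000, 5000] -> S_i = 8*5^i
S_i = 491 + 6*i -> [491, 497, 503, 509, 515]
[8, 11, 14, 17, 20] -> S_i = 8 + 3*i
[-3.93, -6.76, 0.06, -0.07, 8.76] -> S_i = Random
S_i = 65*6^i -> [65, 390, 2340, 14040, 84240]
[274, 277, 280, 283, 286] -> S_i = 274 + 3*i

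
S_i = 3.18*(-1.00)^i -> [3.18, -3.18, 3.18, -3.18, 3.18]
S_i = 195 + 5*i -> [195, 200, 205, 210, 215]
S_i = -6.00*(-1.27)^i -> [-6.0, 7.62, -9.68, 12.29, -15.61]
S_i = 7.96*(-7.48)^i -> [7.96, -59.54, 445.37, -3331.33, 24918.36]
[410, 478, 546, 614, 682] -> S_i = 410 + 68*i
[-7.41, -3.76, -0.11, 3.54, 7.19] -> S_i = -7.41 + 3.65*i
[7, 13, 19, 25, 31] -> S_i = 7 + 6*i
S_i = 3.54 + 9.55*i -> [3.54, 13.09, 22.64, 32.19, 41.74]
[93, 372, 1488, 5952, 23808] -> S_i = 93*4^i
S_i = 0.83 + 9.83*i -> [0.83, 10.66, 20.49, 30.32, 40.15]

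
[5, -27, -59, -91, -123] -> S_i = 5 + -32*i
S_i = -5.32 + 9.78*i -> [-5.32, 4.46, 14.24, 24.02, 33.8]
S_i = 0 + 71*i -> [0, 71, 142, 213, 284]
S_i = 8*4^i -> [8, 32, 128, 512, 2048]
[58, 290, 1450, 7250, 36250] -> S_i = 58*5^i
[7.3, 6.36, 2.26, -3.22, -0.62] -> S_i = Random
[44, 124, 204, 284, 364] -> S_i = 44 + 80*i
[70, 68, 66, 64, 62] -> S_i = 70 + -2*i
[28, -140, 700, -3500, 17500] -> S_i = 28*-5^i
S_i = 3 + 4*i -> [3, 7, 11, 15, 19]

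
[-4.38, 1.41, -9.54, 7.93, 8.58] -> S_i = Random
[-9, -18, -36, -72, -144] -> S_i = -9*2^i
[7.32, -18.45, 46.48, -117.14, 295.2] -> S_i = 7.32*(-2.52)^i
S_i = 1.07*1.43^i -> [1.07, 1.53, 2.19, 3.13, 4.47]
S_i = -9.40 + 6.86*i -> [-9.4, -2.54, 4.32, 11.18, 18.04]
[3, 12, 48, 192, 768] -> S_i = 3*4^i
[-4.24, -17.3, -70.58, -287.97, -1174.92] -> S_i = -4.24*4.08^i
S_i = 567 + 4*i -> [567, 571, 575, 579, 583]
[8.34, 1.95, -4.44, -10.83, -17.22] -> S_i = 8.34 + -6.39*i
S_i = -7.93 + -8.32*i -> [-7.93, -16.25, -24.57, -32.89, -41.21]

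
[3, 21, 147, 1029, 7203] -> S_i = 3*7^i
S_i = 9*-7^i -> [9, -63, 441, -3087, 21609]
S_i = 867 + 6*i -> [867, 873, 879, 885, 891]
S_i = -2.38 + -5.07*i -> [-2.38, -7.45, -12.52, -17.59, -22.66]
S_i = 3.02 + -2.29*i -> [3.02, 0.73, -1.56, -3.85, -6.14]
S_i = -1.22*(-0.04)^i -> [-1.22, 0.05, -0.0, 0.0, -0.0]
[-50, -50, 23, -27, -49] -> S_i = Random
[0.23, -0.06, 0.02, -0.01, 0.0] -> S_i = 0.23*(-0.28)^i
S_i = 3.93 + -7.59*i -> [3.93, -3.66, -11.25, -18.84, -26.43]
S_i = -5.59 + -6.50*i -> [-5.59, -12.09, -18.59, -25.09, -31.59]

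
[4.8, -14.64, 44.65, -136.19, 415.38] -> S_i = 4.80*(-3.05)^i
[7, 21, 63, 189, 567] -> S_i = 7*3^i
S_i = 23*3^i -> [23, 69, 207, 621, 1863]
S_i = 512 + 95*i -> [512, 607, 702, 797, 892]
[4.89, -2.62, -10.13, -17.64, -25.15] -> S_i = 4.89 + -7.51*i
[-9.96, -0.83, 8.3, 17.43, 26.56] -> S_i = -9.96 + 9.13*i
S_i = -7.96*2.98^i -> [-7.96, -23.72, -70.69, -210.65, -627.74]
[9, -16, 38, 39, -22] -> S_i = Random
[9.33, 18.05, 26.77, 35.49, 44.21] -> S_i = 9.33 + 8.72*i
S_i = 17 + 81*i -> [17, 98, 179, 260, 341]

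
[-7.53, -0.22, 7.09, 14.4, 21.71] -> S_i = -7.53 + 7.31*i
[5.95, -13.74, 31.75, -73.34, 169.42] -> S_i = 5.95*(-2.31)^i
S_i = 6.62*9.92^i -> [6.62, 65.67, 651.45, 6462.39, 64106.89]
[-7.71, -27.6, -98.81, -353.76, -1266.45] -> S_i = -7.71*3.58^i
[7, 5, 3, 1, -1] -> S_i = 7 + -2*i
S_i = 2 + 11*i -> [2, 13, 24, 35, 46]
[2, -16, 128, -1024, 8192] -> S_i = 2*-8^i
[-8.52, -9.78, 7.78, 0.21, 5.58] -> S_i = Random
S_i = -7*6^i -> [-7, -42, -252, -1512, -9072]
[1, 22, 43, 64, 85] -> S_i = 1 + 21*i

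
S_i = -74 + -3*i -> [-74, -77, -80, -83, -86]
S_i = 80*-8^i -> [80, -640, 5120, -40960, 327680]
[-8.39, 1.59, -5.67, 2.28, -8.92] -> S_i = Random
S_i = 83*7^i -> [83, 581, 4067, 28469, 199283]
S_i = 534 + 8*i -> [534, 542, 550, 558, 566]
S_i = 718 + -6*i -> [718, 712, 706, 700, 694]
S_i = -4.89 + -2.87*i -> [-4.89, -7.76, -10.63, -13.5, -16.37]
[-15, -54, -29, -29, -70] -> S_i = Random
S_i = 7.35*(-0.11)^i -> [7.35, -0.81, 0.09, -0.01, 0.0]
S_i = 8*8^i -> [8, 64, 512, 4096, 32768]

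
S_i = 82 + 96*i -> [82, 178, 274, 370, 466]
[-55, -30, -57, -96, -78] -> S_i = Random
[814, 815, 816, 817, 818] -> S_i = 814 + 1*i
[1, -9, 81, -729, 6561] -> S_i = 1*-9^i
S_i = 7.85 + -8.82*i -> [7.85, -0.97, -9.79, -18.61, -27.43]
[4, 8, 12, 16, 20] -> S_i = 4 + 4*i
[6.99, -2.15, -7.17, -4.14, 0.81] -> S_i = Random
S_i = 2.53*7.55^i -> [2.53, 19.1, 144.22, 1088.83, 8220.69]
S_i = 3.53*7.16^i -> [3.53, 25.27, 180.97, 1295.73, 9277.41]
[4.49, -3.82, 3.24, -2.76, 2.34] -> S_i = 4.49*(-0.85)^i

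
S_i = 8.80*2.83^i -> [8.8, 24.9, 70.48, 199.45, 564.45]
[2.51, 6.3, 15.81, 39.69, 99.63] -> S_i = 2.51*2.51^i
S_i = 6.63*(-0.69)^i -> [6.63, -4.57, 3.16, -2.18, 1.5]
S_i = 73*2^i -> [73, 146, 292, 584, 1168]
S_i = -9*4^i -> [-9, -36, -144, -576, -2304]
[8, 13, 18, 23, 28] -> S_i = 8 + 5*i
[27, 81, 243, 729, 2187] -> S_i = 27*3^i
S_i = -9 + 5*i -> [-9, -4, 1, 6, 11]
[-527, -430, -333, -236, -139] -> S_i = -527 + 97*i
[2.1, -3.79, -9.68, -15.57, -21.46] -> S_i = 2.10 + -5.89*i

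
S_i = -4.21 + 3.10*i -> [-4.21, -1.11, 1.99, 5.09, 8.19]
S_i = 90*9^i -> [90, 810, 7290, 65610, 590490]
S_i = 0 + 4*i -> [0, 4, 8, 12, 16]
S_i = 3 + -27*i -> [3, -24, -51, -78, -105]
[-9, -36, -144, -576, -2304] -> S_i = -9*4^i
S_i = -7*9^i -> [-7, -63, -567, -5103, -45927]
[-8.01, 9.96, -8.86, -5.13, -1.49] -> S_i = Random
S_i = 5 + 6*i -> [5, 11, 17, 23, 29]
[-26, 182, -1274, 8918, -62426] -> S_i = -26*-7^i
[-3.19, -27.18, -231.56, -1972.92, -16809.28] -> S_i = -3.19*8.52^i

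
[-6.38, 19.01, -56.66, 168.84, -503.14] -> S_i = -6.38*(-2.98)^i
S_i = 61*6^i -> [61, 366, 2196, 13176, 79056]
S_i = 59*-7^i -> [59, -413, 2891, -20237, 141659]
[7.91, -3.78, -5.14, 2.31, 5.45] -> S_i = Random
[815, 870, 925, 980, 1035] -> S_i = 815 + 55*i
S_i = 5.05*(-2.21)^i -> [5.05, -11.16, 24.66, -54.51, 120.46]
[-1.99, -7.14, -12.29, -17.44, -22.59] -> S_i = -1.99 + -5.15*i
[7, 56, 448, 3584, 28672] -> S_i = 7*8^i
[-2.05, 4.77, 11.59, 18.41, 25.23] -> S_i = -2.05 + 6.82*i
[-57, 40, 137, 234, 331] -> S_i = -57 + 97*i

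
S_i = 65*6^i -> [65, 390, 2340, 14040, 84240]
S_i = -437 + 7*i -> [-437, -430, -423, -416, -409]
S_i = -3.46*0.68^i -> [-3.46, -2.35, -1.6, -1.09, -0.74]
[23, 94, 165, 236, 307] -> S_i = 23 + 71*i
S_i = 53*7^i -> [53, 371, 2597, 18179, 127253]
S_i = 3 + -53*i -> [3, -50, -103, -156, -209]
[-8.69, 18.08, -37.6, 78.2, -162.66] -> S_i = -8.69*(-2.08)^i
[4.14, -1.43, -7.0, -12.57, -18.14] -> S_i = 4.14 + -5.57*i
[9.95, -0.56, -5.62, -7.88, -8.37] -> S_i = Random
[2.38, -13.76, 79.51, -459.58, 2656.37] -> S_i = 2.38*(-5.78)^i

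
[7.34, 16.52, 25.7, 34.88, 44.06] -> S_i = 7.34 + 9.18*i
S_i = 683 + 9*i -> [683, 692, 701, 710, 719]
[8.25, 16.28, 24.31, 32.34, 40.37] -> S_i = 8.25 + 8.03*i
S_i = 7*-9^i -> [7, -63, 567, -5103, 45927]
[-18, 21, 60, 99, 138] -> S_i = -18 + 39*i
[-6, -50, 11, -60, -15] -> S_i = Random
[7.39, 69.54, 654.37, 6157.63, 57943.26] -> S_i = 7.39*9.41^i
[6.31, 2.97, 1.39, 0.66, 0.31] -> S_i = 6.31*0.47^i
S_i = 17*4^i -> [17, 68, 272, 1088, 4352]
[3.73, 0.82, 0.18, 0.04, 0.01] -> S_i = 3.73*0.22^i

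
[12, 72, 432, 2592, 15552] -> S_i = 12*6^i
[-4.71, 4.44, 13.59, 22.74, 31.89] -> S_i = -4.71 + 9.15*i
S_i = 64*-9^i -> [64, -576, 5184, -46656, 419904]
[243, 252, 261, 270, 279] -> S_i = 243 + 9*i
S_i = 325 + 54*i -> [325, 379, 433, 487, 541]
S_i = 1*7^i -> [1, 7, 49, 343, 2401]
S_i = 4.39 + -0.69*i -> [4.39, 3.7, 3.01, 2.32, 1.63]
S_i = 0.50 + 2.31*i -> [0.5, 2.81, 5.12, 7.43, 9.74]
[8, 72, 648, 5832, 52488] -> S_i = 8*9^i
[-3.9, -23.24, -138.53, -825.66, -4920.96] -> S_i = -3.90*5.96^i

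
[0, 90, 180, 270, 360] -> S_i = 0 + 90*i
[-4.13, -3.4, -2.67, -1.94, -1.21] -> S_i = -4.13 + 0.73*i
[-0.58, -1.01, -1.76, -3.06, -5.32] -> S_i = -0.58*1.74^i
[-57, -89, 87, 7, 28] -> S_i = Random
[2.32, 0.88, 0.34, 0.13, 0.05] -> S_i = 2.32*0.38^i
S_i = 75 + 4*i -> [75, 79, 83, 87, 91]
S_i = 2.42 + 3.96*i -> [2.42, 6.38, 10.34, 14.3, 18.26]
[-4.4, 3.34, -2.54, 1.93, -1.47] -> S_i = -4.40*(-0.76)^i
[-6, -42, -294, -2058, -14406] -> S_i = -6*7^i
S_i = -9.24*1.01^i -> [-9.24, -9.33, -9.43, -9.52, -9.62]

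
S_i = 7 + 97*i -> [7, 104, 201, 298, 395]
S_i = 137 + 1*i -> [137, 138, 139, 140, 141]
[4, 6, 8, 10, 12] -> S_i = 4 + 2*i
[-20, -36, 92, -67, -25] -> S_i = Random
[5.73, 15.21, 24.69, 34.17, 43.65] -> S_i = 5.73 + 9.48*i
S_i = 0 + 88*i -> [0, 88, 176, 264, 352]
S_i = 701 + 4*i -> [701, 705, 709, 713, 717]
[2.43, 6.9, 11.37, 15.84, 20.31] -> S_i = 2.43 + 4.47*i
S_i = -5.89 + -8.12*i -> [-5.89, -14.01, -22.13, -30.25, -38.37]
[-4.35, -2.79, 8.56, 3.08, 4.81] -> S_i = Random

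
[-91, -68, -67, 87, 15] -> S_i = Random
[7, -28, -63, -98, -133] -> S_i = 7 + -35*i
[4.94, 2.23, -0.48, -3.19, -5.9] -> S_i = 4.94 + -2.71*i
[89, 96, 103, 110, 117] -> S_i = 89 + 7*i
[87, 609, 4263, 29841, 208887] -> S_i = 87*7^i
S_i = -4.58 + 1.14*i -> [-4.58, -3.44, -2.3, -1.16, -0.02]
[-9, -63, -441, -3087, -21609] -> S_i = -9*7^i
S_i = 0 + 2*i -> [0, 2, 4, 6, 8]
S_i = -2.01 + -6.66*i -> [-2.01, -8.67, -15.33, -21.99, -28.65]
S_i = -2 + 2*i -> [-2, 0, 2, 4, 6]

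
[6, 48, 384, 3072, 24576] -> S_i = 6*8^i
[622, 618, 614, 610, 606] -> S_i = 622 + -4*i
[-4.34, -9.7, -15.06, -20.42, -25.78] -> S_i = -4.34 + -5.36*i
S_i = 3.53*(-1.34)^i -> [3.53, -4.73, 6.34, -8.49, 11.38]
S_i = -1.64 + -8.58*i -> [-1.64, -10.22, -18.8, -27.38, -35.96]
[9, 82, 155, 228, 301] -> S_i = 9 + 73*i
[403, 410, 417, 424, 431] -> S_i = 403 + 7*i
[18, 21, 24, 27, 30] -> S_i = 18 + 3*i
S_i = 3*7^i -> [3, 21, 147, 1029, 7203]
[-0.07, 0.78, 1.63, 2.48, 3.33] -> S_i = -0.07 + 0.85*i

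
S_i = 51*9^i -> [51, 459, 4131, 37179, 334611]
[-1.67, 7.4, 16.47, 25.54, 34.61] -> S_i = -1.67 + 9.07*i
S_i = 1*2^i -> [1, 2, 4, 8, 16]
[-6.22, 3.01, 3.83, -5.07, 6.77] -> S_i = Random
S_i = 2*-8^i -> [2, -16, 128, -1024, 8192]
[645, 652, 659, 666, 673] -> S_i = 645 + 7*i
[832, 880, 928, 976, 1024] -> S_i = 832 + 48*i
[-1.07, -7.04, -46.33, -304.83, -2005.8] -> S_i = -1.07*6.58^i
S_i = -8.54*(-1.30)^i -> [-8.54, 11.1, -14.43, 18.76, -24.39]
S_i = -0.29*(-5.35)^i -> [-0.29, 1.55, -8.3, 44.41, -237.58]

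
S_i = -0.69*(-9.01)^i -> [-0.69, 6.22, -56.01, 504.69, -4547.24]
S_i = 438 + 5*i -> [438, 443, 448, 453, 458]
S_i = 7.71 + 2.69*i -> [7.71, 10.4, 13.09, 15.78, 18.47]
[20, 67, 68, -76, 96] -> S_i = Random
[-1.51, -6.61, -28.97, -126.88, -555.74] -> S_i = -1.51*4.38^i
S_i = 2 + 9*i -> [2, 11, 20, 29, 38]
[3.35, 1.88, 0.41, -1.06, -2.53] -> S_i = 3.35 + -1.47*i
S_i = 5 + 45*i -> [5, 50, 95, 140, 185]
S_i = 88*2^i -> [88, 176, 352, 704, 1408]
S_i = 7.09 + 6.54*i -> [7.09, 13.63, 20.17, 26.71, 33.25]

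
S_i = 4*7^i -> [4, 28, 196, 1372, 9604]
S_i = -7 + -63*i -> [-7, -70, -133, -196, -259]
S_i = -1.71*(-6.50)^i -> [-1.71, 11.12, -72.25, 469.61, -3052.46]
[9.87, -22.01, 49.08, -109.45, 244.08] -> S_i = 9.87*(-2.23)^i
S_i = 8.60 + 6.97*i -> [8.6, 15.57, 22.54, 29.51, 36.48]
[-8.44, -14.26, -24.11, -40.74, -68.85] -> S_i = -8.44*1.69^i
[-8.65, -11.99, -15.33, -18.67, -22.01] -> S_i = -8.65 + -3.34*i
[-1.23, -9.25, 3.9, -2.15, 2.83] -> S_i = Random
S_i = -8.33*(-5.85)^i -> [-8.33, 48.73, -285.07, 1667.68, -9755.93]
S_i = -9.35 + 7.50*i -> [-9.35, -1.85, 5.65, 13.15, 20.65]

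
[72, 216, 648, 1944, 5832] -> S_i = 72*3^i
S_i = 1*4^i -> [1, 4, 16, 64, 256]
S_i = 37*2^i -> [37, 74, 148, 296, 592]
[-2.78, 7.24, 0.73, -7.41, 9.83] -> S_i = Random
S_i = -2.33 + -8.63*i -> [-2.33, -10.96, -19.59, -28.22, -36.85]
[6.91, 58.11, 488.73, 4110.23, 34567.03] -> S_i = 6.91*8.41^i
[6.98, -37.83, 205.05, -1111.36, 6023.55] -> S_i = 6.98*(-5.42)^i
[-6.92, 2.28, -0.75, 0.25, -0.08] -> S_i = -6.92*(-0.33)^i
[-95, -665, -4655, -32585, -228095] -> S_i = -95*7^i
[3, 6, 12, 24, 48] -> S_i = 3*2^i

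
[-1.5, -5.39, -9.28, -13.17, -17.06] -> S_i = -1.50 + -3.89*i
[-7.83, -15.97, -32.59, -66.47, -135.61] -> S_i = -7.83*2.04^i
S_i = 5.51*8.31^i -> [5.51, 45.79, 380.5, 3161.95, 26275.78]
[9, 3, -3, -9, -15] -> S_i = 9 + -6*i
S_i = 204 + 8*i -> [204, 212, 220, 228, 236]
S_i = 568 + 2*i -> [568, 570, 572, 574, 576]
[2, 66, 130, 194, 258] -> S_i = 2 + 64*i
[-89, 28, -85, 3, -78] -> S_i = Random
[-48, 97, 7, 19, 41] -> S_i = Random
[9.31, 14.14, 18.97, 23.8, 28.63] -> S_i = 9.31 + 4.83*i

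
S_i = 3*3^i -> [3, 9, 27, 81, 243]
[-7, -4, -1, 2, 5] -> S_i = -7 + 3*i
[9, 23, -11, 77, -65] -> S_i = Random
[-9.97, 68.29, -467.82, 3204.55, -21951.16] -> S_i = -9.97*(-6.85)^i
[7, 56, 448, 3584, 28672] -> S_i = 7*8^i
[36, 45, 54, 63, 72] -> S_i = 36 + 9*i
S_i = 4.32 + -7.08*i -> [4.32, -2.76, -9.84, -16.92, -24.0]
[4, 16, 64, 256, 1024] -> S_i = 4*4^i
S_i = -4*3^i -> [-4, -12, -36, -108, -324]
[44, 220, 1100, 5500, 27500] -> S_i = 44*5^i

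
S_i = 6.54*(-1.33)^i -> [6.54, -8.7, 11.57, -15.39, 20.46]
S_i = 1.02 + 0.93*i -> [1.02, 1.95, 2.88, 3.81, 4.74]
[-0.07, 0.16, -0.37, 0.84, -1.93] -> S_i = -0.07*(-2.29)^i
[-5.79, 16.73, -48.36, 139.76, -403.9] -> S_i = -5.79*(-2.89)^i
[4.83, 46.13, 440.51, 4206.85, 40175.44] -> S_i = 4.83*9.55^i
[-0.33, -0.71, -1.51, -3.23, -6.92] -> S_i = -0.33*2.14^i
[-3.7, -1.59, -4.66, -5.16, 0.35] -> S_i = Random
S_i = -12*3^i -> [-12, -36, -108, -324, -972]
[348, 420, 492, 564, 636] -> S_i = 348 + 72*i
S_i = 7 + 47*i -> [7, 54, 101, 148, 195]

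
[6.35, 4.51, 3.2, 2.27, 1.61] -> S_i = 6.35*0.71^i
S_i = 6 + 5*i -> [6, 11, 16, 21, 26]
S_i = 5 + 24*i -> [5, 29, 53, 77, 101]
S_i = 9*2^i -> [9, 18, 36, 72, 144]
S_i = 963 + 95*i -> [963, 1058, 1153, 1248, 1343]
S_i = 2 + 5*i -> [2, 7, 12, 17, 22]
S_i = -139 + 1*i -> [-139, -138, -137, -136, -135]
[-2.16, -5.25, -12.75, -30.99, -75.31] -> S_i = -2.16*2.43^i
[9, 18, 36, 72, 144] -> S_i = 9*2^i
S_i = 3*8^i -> [3, 24, 192, 1536, 12288]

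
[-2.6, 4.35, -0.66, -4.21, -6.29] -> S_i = Random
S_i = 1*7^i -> [1, 7, 49, 343, 2401]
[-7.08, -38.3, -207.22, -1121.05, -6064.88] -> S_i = -7.08*5.41^i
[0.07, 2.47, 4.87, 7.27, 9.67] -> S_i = 0.07 + 2.40*i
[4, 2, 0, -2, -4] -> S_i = 4 + -2*i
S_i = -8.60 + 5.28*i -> [-8.6, -3.32, 1.96, 7.24, 12.52]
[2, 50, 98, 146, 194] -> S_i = 2 + 48*i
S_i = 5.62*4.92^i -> [5.62, 27.65, 136.04, 669.32, 3293.04]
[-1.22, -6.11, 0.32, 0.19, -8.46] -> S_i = Random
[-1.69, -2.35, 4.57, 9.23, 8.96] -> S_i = Random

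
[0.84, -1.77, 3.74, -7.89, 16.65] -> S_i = 0.84*(-2.11)^i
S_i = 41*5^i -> [41, 205, 1025, 5125, 25625]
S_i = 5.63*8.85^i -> [5.63, 49.83, 440.96, 3902.46, 34536.75]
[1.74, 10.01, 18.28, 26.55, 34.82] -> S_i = 1.74 + 8.27*i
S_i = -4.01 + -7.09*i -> [-4.01, -11.1, -18.19, -25.28, -32.37]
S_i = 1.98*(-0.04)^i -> [1.98, -0.08, 0.0, -0.0, 0.0]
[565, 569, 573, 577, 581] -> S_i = 565 + 4*i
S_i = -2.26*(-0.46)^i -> [-2.26, 1.04, -0.48, 0.22, -0.1]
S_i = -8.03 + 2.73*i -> [-8.03, -5.3, -2.57, 0.16, 2.89]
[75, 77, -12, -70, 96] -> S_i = Random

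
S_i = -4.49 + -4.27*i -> [-4.49, -8.76, -13.03, -17.3, -21.57]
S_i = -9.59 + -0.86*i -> [-9.59, -10.45, -11.31, -12.17, -13.03]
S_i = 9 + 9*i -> [9, 18, 27, 36, 45]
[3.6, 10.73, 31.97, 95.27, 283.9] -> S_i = 3.60*2.98^i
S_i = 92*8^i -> [92, 736, 5888, 47104, 376832]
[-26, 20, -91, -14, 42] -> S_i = Random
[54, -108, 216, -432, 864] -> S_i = 54*-2^i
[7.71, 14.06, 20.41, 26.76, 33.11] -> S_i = 7.71 + 6.35*i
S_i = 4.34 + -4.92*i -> [4.34, -0.58, -5.5, -10.42, -15.34]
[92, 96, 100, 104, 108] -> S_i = 92 + 4*i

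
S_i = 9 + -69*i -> [9, -60, -129, -198, -267]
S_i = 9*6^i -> [9, 54, 324, 1944, 11664]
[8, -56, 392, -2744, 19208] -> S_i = 8*-7^i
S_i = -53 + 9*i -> [-53, -44, -35, -26, -17]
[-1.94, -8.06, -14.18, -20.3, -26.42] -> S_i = -1.94 + -6.12*i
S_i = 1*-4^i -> [1, -4, 16, -64, 256]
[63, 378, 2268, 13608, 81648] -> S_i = 63*6^i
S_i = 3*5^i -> [3, 15, 75, 375, 1875]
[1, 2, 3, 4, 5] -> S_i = 1 + 1*i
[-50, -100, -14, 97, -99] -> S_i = Random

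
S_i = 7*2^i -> [7, 14, 28, 56, 112]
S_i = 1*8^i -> [1, 8, 64, 512, 4096]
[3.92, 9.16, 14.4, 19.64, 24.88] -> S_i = 3.92 + 5.24*i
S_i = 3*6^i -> [3, 18, 108, 648, 3888]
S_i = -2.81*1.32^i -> [-2.81, -3.71, -4.9, -6.46, -8.53]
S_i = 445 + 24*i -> [445, 469, 493, 517, 541]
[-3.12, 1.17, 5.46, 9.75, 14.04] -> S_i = -3.12 + 4.29*i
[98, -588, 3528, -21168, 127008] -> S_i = 98*-6^i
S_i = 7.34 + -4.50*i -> [7.34, 2.84, -1.66, -6.16, -10.66]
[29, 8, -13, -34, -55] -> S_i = 29 + -21*i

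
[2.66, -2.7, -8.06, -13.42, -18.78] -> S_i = 2.66 + -5.36*i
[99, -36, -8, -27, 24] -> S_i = Random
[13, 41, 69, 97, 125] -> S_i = 13 + 28*i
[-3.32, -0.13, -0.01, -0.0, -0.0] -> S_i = -3.32*0.04^i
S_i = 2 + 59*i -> [2, 61, 120, 179, 238]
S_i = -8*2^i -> [-8, -16, -32, -64, -128]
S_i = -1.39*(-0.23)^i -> [-1.39, 0.32, -0.07, 0.02, -0.0]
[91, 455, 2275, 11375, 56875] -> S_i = 91*5^i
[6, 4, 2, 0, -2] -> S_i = 6 + -2*i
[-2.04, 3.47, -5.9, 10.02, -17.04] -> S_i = -2.04*(-1.70)^i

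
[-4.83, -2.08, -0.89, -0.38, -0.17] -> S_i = -4.83*0.43^i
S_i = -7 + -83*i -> [-7, -90, -173, -256, -339]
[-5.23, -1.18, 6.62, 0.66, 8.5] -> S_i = Random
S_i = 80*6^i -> [80, 480, 2880, 17280, 103680]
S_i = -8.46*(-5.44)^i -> [-8.46, 46.02, -250.36, 1361.97, -7409.11]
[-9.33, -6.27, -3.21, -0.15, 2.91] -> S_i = -9.33 + 3.06*i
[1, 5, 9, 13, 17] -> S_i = 1 + 4*i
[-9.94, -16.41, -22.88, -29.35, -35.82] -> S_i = -9.94 + -6.47*i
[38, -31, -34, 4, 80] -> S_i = Random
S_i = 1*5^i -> [1, 5, 25, 125, 625]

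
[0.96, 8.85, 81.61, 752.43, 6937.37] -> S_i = 0.96*9.22^i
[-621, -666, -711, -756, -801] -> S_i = -621 + -45*i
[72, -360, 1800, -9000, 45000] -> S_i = 72*-5^i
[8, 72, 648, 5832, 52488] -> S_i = 8*9^i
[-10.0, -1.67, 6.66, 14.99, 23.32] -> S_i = -10.00 + 8.33*i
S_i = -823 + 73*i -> [-823, -750, -677, -604, -531]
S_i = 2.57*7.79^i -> [2.57, 20.02, 155.96, 1214.91, 9464.18]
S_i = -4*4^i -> [-4, -16, -64, -256, -1024]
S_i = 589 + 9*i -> [589, 598, 607, 616, 625]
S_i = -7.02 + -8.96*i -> [-7.02, -15.98, -24.94, -33.9, -42.86]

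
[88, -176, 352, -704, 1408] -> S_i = 88*-2^i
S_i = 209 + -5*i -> [209, 204, 199, 194, 189]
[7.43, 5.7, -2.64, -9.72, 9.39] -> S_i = Random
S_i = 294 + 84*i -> [294, 378, 462, 546, 630]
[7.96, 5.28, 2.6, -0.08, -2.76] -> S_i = 7.96 + -2.68*i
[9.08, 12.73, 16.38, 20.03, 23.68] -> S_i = 9.08 + 3.65*i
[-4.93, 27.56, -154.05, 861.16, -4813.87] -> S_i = -4.93*(-5.59)^i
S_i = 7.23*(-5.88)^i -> [7.23, -42.51, 249.97, -1469.84, 8642.66]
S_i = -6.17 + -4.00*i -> [-6.17, -10.17, -14.17, -18.17, -22.17]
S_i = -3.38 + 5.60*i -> [-3.38, 2.22, 7.82, 13.42, 19.02]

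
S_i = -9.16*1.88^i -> [-9.16, -17.22, -32.38, -60.87, -114.43]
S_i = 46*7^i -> [46, 322, 2254, 15778, 110446]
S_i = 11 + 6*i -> [11, 17, 23, 29, 35]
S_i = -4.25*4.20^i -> [-4.25, -17.85, -74.97, -314.87, -1322.47]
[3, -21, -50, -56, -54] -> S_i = Random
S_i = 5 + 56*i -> [5, 61, 117, 173, 229]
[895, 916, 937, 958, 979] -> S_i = 895 + 21*i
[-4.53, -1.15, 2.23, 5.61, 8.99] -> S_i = -4.53 + 3.38*i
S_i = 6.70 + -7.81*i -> [6.7, -1.11, -8.92, -16.73, -24.54]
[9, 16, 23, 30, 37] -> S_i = 9 + 7*i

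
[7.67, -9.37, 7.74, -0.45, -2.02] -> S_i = Random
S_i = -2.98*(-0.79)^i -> [-2.98, 2.35, -1.86, 1.47, -1.16]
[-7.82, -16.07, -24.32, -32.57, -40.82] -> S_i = -7.82 + -8.25*i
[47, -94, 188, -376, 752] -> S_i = 47*-2^i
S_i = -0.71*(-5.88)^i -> [-0.71, 4.17, -24.55, 144.34, -848.73]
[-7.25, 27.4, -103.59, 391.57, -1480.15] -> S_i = -7.25*(-3.78)^i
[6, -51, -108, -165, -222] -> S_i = 6 + -57*i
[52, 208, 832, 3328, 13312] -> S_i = 52*4^i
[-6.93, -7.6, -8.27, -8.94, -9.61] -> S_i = -6.93 + -0.67*i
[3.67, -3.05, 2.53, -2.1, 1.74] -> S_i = 3.67*(-0.83)^i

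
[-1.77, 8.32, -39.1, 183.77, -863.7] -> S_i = -1.77*(-4.70)^i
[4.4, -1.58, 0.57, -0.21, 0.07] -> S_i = 4.40*(-0.36)^i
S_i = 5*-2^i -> [5, -10, 20, -40, 80]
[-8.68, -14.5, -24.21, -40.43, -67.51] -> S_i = -8.68*1.67^i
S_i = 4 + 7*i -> [4, 11, 18, 25, 32]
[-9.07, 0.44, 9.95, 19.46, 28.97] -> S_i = -9.07 + 9.51*i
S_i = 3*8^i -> [3, 24, 192, 1536, 12288]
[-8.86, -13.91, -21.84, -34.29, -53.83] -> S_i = -8.86*1.57^i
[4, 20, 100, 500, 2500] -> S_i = 4*5^i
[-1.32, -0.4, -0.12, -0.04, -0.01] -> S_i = -1.32*0.30^i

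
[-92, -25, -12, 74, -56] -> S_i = Random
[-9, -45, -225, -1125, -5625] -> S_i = -9*5^i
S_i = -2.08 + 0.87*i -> [-2.08, -1.21, -0.34, 0.53, 1.4]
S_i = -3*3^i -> [-3, -9, -27, -81, -243]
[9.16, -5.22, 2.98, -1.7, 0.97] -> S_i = 9.16*(-0.57)^i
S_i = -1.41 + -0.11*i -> [-1.41, -1.52, -1.63, -1.74, -1.85]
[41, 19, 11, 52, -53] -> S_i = Random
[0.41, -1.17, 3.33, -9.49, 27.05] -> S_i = 0.41*(-2.85)^i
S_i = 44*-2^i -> [44, -88, 176, -352, 704]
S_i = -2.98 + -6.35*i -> [-2.98, -9.33, -15.68, -22.03, -28.38]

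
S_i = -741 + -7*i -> [-741, -748, -755, -762, -769]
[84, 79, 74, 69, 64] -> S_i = 84 + -5*i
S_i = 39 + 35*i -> [39, 74, 109, 144, 179]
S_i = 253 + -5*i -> [253, 248, 243, 238, 233]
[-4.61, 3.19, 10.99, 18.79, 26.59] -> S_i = -4.61 + 7.80*i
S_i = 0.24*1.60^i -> [0.24, 0.38, 0.61, 0.98, 1.57]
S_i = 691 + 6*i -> [691, 697, 703, 709, 715]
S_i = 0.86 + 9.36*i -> [0.86, 10.22, 19.58, 28.94, 38.3]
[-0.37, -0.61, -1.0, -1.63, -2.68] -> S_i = -0.37*1.64^i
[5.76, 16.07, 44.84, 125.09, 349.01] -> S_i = 5.76*2.79^i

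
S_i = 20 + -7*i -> [20, 13, 6, -1, -8]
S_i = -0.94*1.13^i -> [-0.94, -1.06, -1.2, -1.36, -1.53]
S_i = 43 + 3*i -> [43, 46, 49, 52, 55]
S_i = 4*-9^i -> [4, -36, 324, -2916, 26244]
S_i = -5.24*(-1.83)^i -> [-5.24, 9.59, -17.55, 32.11, -58.77]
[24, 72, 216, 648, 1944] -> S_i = 24*3^i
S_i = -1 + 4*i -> [-1, 3, 7, 11, 15]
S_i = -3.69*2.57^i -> [-3.69, -9.48, -24.37, -62.64, -160.98]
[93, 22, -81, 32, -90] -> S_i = Random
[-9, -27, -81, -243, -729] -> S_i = -9*3^i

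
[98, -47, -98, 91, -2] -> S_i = Random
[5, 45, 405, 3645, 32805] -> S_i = 5*9^i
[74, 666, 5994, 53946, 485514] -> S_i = 74*9^i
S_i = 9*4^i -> [9, 36, 144, 576, 2304]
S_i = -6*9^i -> [-6, -54, -486, -4374, -39366]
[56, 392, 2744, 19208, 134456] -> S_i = 56*7^i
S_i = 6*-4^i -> [6, -24, 96, -384, 1536]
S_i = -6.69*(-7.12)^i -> [-6.69, 47.63, -339.15, 2414.72, -17192.78]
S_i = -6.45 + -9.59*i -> [-6.45, -16.04, -25.63, -35.22, -44.81]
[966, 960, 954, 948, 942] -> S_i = 966 + -6*i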